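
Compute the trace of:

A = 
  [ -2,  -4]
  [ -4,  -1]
-3

tr(A) = -2 + -1 = -3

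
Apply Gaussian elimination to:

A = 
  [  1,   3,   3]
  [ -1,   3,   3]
Row operations:
R2 → R2 + (1)·R1

Resulting echelon form:
REF = 
  [  1,   3,   3]
  [  0,   6,   6]

Rank = 2 (number of non-zero pivot rows).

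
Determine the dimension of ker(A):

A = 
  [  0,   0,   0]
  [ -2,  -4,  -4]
nullity(A) = 2

Row reduce:
Swap R1 ↔ R2
REF = 
  [ -2,  -4,  -4]
  [  0,   0,   0]
Pivot columns: 1 → 1 pivot.
rank(A) = 1, so nullity(A) = 3 - 1 = 2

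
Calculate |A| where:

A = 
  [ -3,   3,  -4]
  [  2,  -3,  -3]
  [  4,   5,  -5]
-184

Cofactor expansion along row 1:
det(A) = (-3)·((-3)(-5) - (-3)(5)) - (3)·((2)(-5) - (-3)(4)) + (-4)·((2)(5) - (-3)(4))
  = (-3)(30) - (3)(2) + (-4)(22)
  = -184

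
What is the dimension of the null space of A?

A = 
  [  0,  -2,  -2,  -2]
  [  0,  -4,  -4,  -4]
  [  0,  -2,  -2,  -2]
nullity(A) = 3

Row reduce:
R2 → R2 - (2)·R1
R3 → R3 - (1)·R1
REF = 
  [  0,  -2,  -2,  -2]
  [  0,   0,   0,   0]
  [  0,   0,   0,   0]
Pivot columns: 2 → 1 pivot.
rank(A) = 1, so nullity(A) = 4 - 1 = 3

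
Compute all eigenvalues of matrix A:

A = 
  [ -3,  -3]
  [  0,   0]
tr(A) = -3, det(A) = 0
Characteristic polynomial: λ² - tr(A)λ + det(A) = λ² + 3λ
λ² + 3λ = λ(λ + 3)

λ = 0, -3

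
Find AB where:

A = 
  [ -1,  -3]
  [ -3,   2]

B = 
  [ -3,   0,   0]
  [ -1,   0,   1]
AB = 
  [  6,   0,  -3]
  [  7,   0,   2]

A is 2×2 and B is 2×3, so AB is 2×3. Each entry is (row of A)·(column of B):
AB[1,1] = (-1)(-3) + (-3)(-1) = 6
AB[1,2] = (-1)(0) + (-3)(0) = 0
AB[1,3] = (-1)(0) + (-3)(1) = -3
AB[2,1] = (-3)(-3) + (2)(-1) = 7
AB[2,2] = (-3)(0) + (2)(0) = 0
AB[2,3] = (-3)(0) + (2)(1) = 2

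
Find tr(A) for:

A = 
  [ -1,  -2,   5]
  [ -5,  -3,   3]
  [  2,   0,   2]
-2

tr(A) = -1 + -3 + 2 = -2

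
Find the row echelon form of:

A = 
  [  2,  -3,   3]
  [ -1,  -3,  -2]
Row operations:
R2 → R2 + (1/2)·R1

Resulting echelon form:
REF = 
  [   2,   -3,    3]
  [   0, -9/2, -1/2]

Rank = 2 (number of non-zero pivot rows).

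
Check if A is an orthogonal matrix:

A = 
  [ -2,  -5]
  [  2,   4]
No

AᵀA = 
  [  8,  18]
  [ 18,  41]
≠ I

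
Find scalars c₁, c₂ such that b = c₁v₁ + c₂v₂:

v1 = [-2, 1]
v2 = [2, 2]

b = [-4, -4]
c1 = 0, c2 = -2

b = 0·v1 + -2·v2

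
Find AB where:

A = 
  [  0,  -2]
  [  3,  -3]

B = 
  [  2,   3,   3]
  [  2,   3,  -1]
A is 2×2 and B is 2×3, so AB is 2×3. Each entry is (row of A)·(column of B):
AB[1,1] = (0)(2) + (-2)(2) = -4
AB[1,2] = (0)(3) + (-2)(3) = -6
AB[1,3] = (0)(3) + (-2)(-1) = 2
AB[2,1] = (3)(2) + (-3)(2) = 0
AB[2,2] = (3)(3) + (-3)(3) = 0
AB[2,3] = (3)(3) + (-3)(-1) = 12

AB = 
  [ -4,  -6,   2]
  [  0,   0,  12]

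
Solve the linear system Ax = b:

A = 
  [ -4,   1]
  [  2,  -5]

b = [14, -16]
Row reduce the augmented matrix [A|b]:
R2 → R2 + (1/2)·R1
REF = 
  [  -4,    1,   14]
  [   0, -9/2,   -9]

Back-substitution:
x₂ = (-9) / (-9/2) = 2
x₁ = (14 - (1)(2)) / (-4) = -3

x = [-3, 2]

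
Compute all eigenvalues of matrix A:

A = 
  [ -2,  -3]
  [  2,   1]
tr(A) = -1, det(A) = 4
Characteristic polynomial: λ² - tr(A)λ + det(A) = λ² + λ + 4
λ² + λ + 4 = 0  ⇒  λ = (-1 ± √((1)² - 4·(4)))/2 = (-1 ± √(-15))/2
  = (-1 + i√15)/2,  (-1 - i√15)/2

λ = (-1 + i√15)/2, (-1 - i√15)/2  (≈ -0.5 + 1.936i, -0.5 - 1.936i)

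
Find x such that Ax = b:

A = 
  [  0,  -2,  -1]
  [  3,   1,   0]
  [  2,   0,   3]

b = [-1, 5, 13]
x = [2, -1, 3]

Row reduce the augmented matrix [A|b]:
Swap R1 ↔ R2
R3 → R3 - (2/3)·R1
R3 → R3 - (1/3)·R2
REF = 
  [   3,    1,    0,    5]
  [   0,   -2,   -1,   -1]
  [   0,    0, 10/3,   10]

Back-substitution:
x₃ = 10 / (10/3) = 3
x₂ = (-1 - (-1)(3)) / (-2) = -1
x₁ = (5 - (1)(-1) - (0)(3)) / 3 = 2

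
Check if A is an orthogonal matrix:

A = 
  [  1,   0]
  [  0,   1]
Yes

AᵀA = 
  [  1,   0]
  [  0,   1]
= I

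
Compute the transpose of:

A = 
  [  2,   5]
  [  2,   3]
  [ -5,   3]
Aᵀ = 
  [  2,   2,  -5]
  [  5,   3,   3]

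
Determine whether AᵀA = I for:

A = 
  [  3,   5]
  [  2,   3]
No

AᵀA = 
  [ 13,  21]
  [ 21,  34]
≠ I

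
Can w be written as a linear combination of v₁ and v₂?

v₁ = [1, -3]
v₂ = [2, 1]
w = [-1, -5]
Yes

Form the augmented matrix and row-reduce:
[v₁|v₂|w] = 
  [  1,   2,  -1]
  [ -3,   1,  -5]
R2 → R2 + (3)·R1
REF = 
  [  1,   2,  -1]
  [  0,   7,  -8]

No row of the form [0 0 | nonzero], so the system is consistent. Back-substitution gives c₁ = 9/7, c₂ = -8/7: w = (9/7)·v₁ + (-8/7)·v₂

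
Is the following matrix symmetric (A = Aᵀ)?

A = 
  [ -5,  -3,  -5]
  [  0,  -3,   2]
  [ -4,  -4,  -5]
No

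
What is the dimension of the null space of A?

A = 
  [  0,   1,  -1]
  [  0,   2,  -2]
nullity(A) = 2

Row reduce:
R2 → R2 - (2)·R1
REF = 
  [  0,   1,  -1]
  [  0,   0,   0]
Pivot columns: 2 → 1 pivot.
rank(A) = 1, so nullity(A) = 3 - 1 = 2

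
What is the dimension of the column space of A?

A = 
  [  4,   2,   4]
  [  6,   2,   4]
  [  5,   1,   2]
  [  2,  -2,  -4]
Row reduce:
R2 → R2 - (3/2)·R1
R3 → R3 - (5/4)·R1
R4 → R4 - (1/2)·R1
R3 → R3 - (3/2)·R2
R4 → R4 - (3)·R2
REF = 
  [  4,   2,   4]
  [  0,  -1,  -2]
  [  0,   0,   0]
  [  0,   0,   0]
Pivot columns: 1, 2 → 2 pivots.
dim(Col(A)) = number of pivot columns = 2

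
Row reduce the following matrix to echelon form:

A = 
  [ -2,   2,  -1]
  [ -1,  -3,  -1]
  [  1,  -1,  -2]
Row operations:
R2 → R2 - (1/2)·R1
R3 → R3 + (1/2)·R1

Resulting echelon form:
REF = 
  [  -2,    2,   -1]
  [   0,   -4, -1/2]
  [   0,    0, -5/2]

Rank = 3 (number of non-zero pivot rows).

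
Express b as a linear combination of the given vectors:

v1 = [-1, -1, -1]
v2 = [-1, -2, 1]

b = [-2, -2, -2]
c1 = 2, c2 = 0

b = 2·v1 + 0·v2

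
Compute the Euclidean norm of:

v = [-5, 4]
6.403

||v||₂ = √((-5)² + (4)²) = √41 = 6.403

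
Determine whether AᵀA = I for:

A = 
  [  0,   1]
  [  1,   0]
Yes

AᵀA = 
  [  1,   0]
  [  0,   1]
= I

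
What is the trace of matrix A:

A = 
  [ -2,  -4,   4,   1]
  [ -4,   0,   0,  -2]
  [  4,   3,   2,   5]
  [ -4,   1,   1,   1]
1

tr(A) = -2 + 0 + 2 + 1 = 1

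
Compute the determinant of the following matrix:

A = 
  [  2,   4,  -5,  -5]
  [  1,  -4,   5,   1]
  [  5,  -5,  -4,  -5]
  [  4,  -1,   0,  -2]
357

Cofactor expansion along row 1: det(A) = a₁₁M₁₁ - a₁₂M₁₂ + a₁₃M₁₃ - a₁₄M₁₄

M₁₁ = det[[-4, 5, 1]; [-5, -4, -5]; [-1, 0, -2]]
  = (-4)·((-4)(-2) - (-5)(0)) - (5)·((-5)(-2) - (-5)(-1)) + (1)·((-5)(0) - (-4)(-1))
  = (-4)(8) - (5)(5) + (1)(-4)
  = -61
M₁₂ = det[[1, 5, 1]; [5, -4, -5]; [4, 0, -2]]
  = (1)·((-4)(-2) - (-5)(0)) - (5)·((5)(-2) - (-5)(4)) + (1)·((5)(0) - (-4)(4))
  = (1)(8) - (5)(10) + (1)(16)
  = -26
M₁₃ = det[[1, -4, 1]; [5, -5, -5]; [4, -1, -2]]
  = (1)·((-5)(-2) - (-5)(-1)) - (-4)·((5)(-2) - (-5)(4)) + (1)·((5)(-1) - (-5)(4))
  = (1)(5) - (-4)(10) + (1)(15)
  = 60
M₁₄ = det[[1, -4, 5]; [5, -5, -4]; [4, -1, 0]]
  = (1)·((-5)(0) - (-4)(-1)) - (-4)·((5)(0) - (-4)(4)) + (5)·((5)(-1) - (-5)(4))
  = (1)(-4) - (-4)(16) + (5)(15)
  = 135

det(A) = (2)(-61) - (4)(-26) + (-5)(60) - (-5)(135) = 357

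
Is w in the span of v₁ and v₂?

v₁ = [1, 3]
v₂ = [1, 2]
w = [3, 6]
Yes

Form the augmented matrix and row-reduce:
[v₁|v₂|w] = 
  [  1,   1,   3]
  [  3,   2,   6]
R2 → R2 - (3)·R1
REF = 
  [  1,   1,   3]
  [  0,  -1,  -3]

No row of the form [0 0 | nonzero], so the system is consistent. Back-substitution gives c₁ = 0, c₂ = 3: w = (0)·v₁ + (3)·v₂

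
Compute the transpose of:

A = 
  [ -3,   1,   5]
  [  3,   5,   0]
Aᵀ = 
  [ -3,   3]
  [  1,   5]
  [  5,   0]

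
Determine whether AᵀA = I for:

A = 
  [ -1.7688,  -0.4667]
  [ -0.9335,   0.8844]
No

AᵀA = 
  [  4.0001,  -0.0001]
  [ -0.0001,   1]
≠ I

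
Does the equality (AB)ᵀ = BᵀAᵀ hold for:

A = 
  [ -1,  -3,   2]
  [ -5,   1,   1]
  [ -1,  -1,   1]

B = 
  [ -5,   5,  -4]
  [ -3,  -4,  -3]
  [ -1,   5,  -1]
Yes

(AB)ᵀ = 
  [ 12,  21,   7]
  [ 17, -24,   4]
  [ 11,  16,   6]

BᵀAᵀ = 
  [ 12,  21,   7]
  [ 17, -24,   4]
  [ 11,  16,   6]

Both sides are equal — this is the standard identity (AB)ᵀ = BᵀAᵀ, which holds for all A, B.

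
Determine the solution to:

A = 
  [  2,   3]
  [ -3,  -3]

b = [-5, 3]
x = [2, -3]

Row reduce the augmented matrix [A|b]:
R2 → R2 + (3/2)·R1
REF = 
  [   2,    3,   -5]
  [   0,  3/2, -9/2]

Back-substitution:
x₂ = (-9/2) / (3/2) = -3
x₁ = (-5 - (3)(-3)) / 2 = 2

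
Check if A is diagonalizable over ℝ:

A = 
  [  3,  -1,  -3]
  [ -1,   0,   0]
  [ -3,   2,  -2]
Yes

Characteristic polynomial: det(λI - A) = λ³ - λ² - 16λ - 8
By the rational root theorem any rational root is an integer dividing 8; none of those is a root, so p(λ) has no rational roots and hence (being an irreducible cubic) no repeated roots.
Discriminant of the cubic: Δ = 12576
Δ > 0 ⇒ three distinct real eigenvalues: λ ≈ -3.209, -0.5264, 4.735
Three distinct real eigenvalues, so A has 3 independent eigenvectors.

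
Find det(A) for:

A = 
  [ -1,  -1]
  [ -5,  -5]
0

For a 2×2 matrix, det = ad - bc = (-1)(-5) - (-1)(-5) = 0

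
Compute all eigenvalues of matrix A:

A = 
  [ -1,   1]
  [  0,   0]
λ = 0, -1

tr(A) = -1, det(A) = 0
Characteristic polynomial: λ² - tr(A)λ + det(A) = λ² + λ
λ² + λ = λ(λ + 1)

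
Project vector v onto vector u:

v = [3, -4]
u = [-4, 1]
v·u = (3)(-4) + (-4)(1) = -16
u·u = (-4)² + (1)² = 17
proj_u(v) = (v·u / u·u) × u = (-16/17) × u

proj_u(v) = [64/17, -16/17]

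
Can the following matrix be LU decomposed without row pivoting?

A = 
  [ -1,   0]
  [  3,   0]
Yes.
A[1,1] = -1 ≠ 0, so Gaussian elimination proceeds without a row swap: multiplier ℓ₂₁ = (3)/(-1) = -3, and U[2,2] = 0 - (-3)(0) = 0.
L = 
  [  1,   0]
  [ -3,   1]
U = 
  [ -1,   0]
  [  0,   0]
Check row 2 of LU: [(-3)(-1), (-3)(0) + 0] = [3, 0] = row 2 of A ✓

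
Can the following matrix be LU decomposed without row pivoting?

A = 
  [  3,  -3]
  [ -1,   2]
Yes.
A[1,1] = 3 ≠ 0, so Gaussian elimination proceeds without a row swap: multiplier ℓ₂₁ = (-1)/(3) = -1/3, and U[2,2] = 2 - (-1/3)(-3) = 1.
L = 
  [   1,    0]
  [-1/3,    1]
U = 
  [  3,  -3]
  [  0,   1]
Check row 2 of LU: [(-1/3)(3), (-1/3)(-3) + 1] = [-1, 2] = row 2 of A ✓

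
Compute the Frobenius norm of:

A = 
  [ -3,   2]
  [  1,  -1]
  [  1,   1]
||A||_F = 4.123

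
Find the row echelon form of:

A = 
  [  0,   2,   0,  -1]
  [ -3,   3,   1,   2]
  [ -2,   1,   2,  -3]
Row operations:
Swap R1 ↔ R2
R3 → R3 - (2/3)·R1
R3 → R3 + (1/2)·R2

Resulting echelon form:
REF = 
  [   -3,     3,     1,     2]
  [    0,     2,     0,    -1]
  [    0,     0,   4/3, -29/6]

Rank = 3 (number of non-zero pivot rows).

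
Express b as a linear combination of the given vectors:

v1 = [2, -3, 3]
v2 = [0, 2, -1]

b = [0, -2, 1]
c1 = 0, c2 = -1

b = 0·v1 + -1·v2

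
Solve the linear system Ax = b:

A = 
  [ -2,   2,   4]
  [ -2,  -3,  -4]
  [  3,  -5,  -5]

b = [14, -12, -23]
x = [-1, 2, 2]

Row reduce the augmented matrix [A|b]:
R2 → R2 - (1)·R1
R3 → R3 + (3/2)·R1
R3 → R3 - (2/5)·R2
REF = 
  [  -2,    2,    4,   14]
  [   0,   -5,   -8,  -26]
  [   0,    0, 21/5, 42/5]

Back-substitution:
x₃ = (42/5) / (21/5) = 2
x₂ = (-26 - (-8)(2)) / (-5) = 2
x₁ = (14 - (2)(2) - (4)(2)) / (-2) = -1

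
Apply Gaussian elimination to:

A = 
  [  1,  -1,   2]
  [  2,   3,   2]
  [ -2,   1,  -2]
Row operations:
R2 → R2 - (2)·R1
R3 → R3 + (2)·R1
R3 → R3 + (1/5)·R2

Resulting echelon form:
REF = 
  [  1,  -1,   2]
  [  0,   5,  -2]
  [  0,   0, 8/5]

Rank = 3 (number of non-zero pivot rows).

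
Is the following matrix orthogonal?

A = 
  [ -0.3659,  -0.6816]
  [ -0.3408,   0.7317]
No

AᵀA = 
  [  0.2500,   0]
  [  0,   1]
≠ I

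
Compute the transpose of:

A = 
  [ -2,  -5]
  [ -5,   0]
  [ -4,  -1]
Aᵀ = 
  [ -2,  -5,  -4]
  [ -5,   0,  -1]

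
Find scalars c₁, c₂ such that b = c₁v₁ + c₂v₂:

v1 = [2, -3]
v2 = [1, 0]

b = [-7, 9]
c1 = -3, c2 = -1

b = -3·v1 + -1·v2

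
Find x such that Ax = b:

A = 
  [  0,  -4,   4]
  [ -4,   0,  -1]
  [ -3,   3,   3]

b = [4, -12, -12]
x = [3, -1, 0]

Row reduce the augmented matrix [A|b]:
Swap R1 ↔ R2
R3 → R3 - (3/4)·R1
R3 → R3 + (3/4)·R2
REF = 
  [  -4,    0,   -1,  -12]
  [   0,   -4,    4,    4]
  [   0,    0, 27/4,    0]

Back-substitution:
x₃ = 0 / (27/4) = 0
x₂ = (4 - (4)(0)) / (-4) = -1
x₁ = (-12 - (0)(-1) - (-1)(0)) / (-4) = 3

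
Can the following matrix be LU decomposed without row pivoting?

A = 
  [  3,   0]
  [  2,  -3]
Yes.
A[1,1] = 3 ≠ 0, so Gaussian elimination proceeds without a row swap: multiplier ℓ₂₁ = (2)/(3) = 2/3, and U[2,2] = -3 - (2/3)(0) = -3.
L = 
  [  1,   0]
  [2/3,   1]
U = 
  [  3,   0]
  [  0,  -3]
Check row 2 of LU: [(2/3)(3), (2/3)(0) + (-3)] = [2, -3] = row 2 of A ✓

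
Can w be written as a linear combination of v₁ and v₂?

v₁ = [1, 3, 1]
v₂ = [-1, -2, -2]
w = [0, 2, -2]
Yes

Form the augmented matrix and row-reduce:
[v₁|v₂|w] = 
  [  1,  -1,   0]
  [  3,  -2,   2]
  [  1,  -2,  -2]
R2 → R2 - (3)·R1
R3 → R3 - (1)·R1
R3 → R3 + (1)·R2
REF = 
  [  1,  -1,   0]
  [  0,   1,   2]
  [  0,   0,   0]

No row of the form [0 0 | nonzero], so the system is consistent. Back-substitution gives c₁ = 2, c₂ = 2: w = (2)·v₁ + (2)·v₂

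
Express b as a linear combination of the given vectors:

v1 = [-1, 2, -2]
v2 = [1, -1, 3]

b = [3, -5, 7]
c1 = -2, c2 = 1

b = -2·v1 + 1·v2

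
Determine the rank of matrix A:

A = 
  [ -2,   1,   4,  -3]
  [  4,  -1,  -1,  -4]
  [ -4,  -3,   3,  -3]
rank(A) = 3

Row reduce:
R2 → R2 + (2)·R1
R3 → R3 - (2)·R1
R3 → R3 + (5)·R2
REF = 
  [ -2,   1,   4,  -3]
  [  0,   1,   7, -10]
  [  0,   0,  30, -47]
Pivot columns: 1, 2, 3 → 3 pivots.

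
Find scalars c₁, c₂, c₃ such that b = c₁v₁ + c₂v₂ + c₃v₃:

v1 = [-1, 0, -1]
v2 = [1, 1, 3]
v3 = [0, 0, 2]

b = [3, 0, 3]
c1 = -3, c2 = 0, c3 = 0

b = -3·v1 + 0·v2 + 0·v3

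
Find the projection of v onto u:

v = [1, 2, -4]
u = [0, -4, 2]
v·u = (1)(0) + (2)(-4) + (-4)(2) = -16
u·u = (0)² + (-4)² + (2)² = 20
proj_u(v) = (v·u / u·u) × u = (-16/20) × u = (-4/5) × u

proj_u(v) = [0, 16/5, -8/5]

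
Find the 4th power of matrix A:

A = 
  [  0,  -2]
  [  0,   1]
A^4 = 
  [  0,  -2]
  [  0,   1]

A² = A·A:
A²[1,1] = (0)(0) + (-2)(0) = 0
A²[1,2] = (0)(-2) + (-2)(1) = -2
A²[2,1] = (0)(0) + (1)(0) = 0
A²[2,2] = (0)(-2) + (1)(1) = 1
A² = 
  [  0,  -2]
  [  0,   1]

A^3 = A^2·A:
A^3[1,1] = (0)(0) + (-2)(0) = 0
A^3[1,2] = (0)(-2) + (-2)(1) = -2
A^3[2,1] = (0)(0) + (1)(0) = 0
A^3[2,2] = (0)(-2) + (1)(1) = 1
A^3 = 
  [  0,  -2]
  [  0,   1]

A^4 = A^3·A:
A^4[1,1] = (0)(0) + (-2)(0) = 0
A^4[1,2] = (0)(-2) + (-2)(1) = -2
A^4[2,1] = (0)(0) + (1)(0) = 0
A^4[2,2] = (0)(-2) + (1)(1) = 1
A^4 = 
  [  0,  -2]
  [  0,   1]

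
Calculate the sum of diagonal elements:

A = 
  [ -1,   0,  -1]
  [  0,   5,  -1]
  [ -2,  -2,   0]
4

tr(A) = -1 + 5 + 0 = 4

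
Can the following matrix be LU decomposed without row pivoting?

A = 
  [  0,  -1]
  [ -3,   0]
No.
A[1,1] = 0 but A[2,1] = -3 ≠ 0. Any LU with L unit lower triangular has (LU)[1,1] = U[1,1] and (LU)[2,1] = L[2,1]·U[1,1]; matching A forces U[1,1] = 0, which then forces (LU)[2,1] = 0 ≠ -3. A row swap (pivoting) is required.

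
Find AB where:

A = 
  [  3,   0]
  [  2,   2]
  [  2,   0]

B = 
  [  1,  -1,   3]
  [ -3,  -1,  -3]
AB = 
  [  3,  -3,   9]
  [ -4,  -4,   0]
  [  2,  -2,   6]

A is 3×2 and B is 2×3, so AB is 3×3. Each entry is (row of A)·(column of B):
AB[1,1] = (3)(1) + (0)(-3) = 3
AB[1,2] = (3)(-1) + (0)(-1) = -3
AB[1,3] = (3)(3) + (0)(-3) = 9
AB[2,1] = (2)(1) + (2)(-3) = -4
AB[2,2] = (2)(-1) + (2)(-1) = -4
AB[2,3] = (2)(3) + (2)(-3) = 0
AB[3,1] = (2)(1) + (0)(-3) = 2
AB[3,2] = (2)(-1) + (0)(-1) = -2
AB[3,3] = (2)(3) + (0)(-3) = 6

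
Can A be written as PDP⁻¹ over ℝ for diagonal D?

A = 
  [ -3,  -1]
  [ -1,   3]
Yes

tr(A) = 0, det(A) = -10
Characteristic polynomial: λ² - tr(A)λ + det(A) = λ² - 10
λ² - 10 = 0  ⇒  λ = (0 ± √((0)² - 4·(-10)))/2 = (0 ± √(40))/2
  = √10,  -√10
Eigenvalues: √10, -√10  (≈ 3.162, -3.162)
The two irrational eigenvalues are distinct (simple), so each has alg. mult. = geom. mult. = 1.
Sum of geometric multiplicities equals n, so A has n independent eigenvectors.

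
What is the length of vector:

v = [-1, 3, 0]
3.162

||v||₂ = √((-1)² + (3)² + (0)²) = √10 = 3.162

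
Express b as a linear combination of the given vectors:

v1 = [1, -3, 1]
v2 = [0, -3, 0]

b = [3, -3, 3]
c1 = 3, c2 = -2

b = 3·v1 + -2·v2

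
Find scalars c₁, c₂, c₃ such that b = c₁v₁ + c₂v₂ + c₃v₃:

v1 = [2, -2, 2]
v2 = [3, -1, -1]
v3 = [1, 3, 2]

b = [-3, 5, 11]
c1 = 2, c2 = -3, c3 = 2

b = 2·v1 + -3·v2 + 2·v3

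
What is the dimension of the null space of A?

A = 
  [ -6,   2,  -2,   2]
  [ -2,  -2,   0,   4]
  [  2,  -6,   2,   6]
nullity(A) = 2

Row reduce:
R2 → R2 - (1/3)·R1
R3 → R3 + (1/3)·R1
R3 → R3 - (2)·R2
REF = 
  [  -6,    2,   -2,    2]
  [   0, -8/3,  2/3, 10/3]
  [   0,    0,    0,    0]
Pivot columns: 1, 2 → 2 pivots.
rank(A) = 2, so nullity(A) = 4 - 2 = 2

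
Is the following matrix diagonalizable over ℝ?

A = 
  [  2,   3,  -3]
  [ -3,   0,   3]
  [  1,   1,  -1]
No

Characteristic polynomial: det(λI - A) = λ³ - λ² + 7λ - 3
By the rational root theorem any rational root is an integer dividing 3; none of those is a root, so p(λ) has no rational roots and hence (being an irreducible cubic) no repeated roots.
Discriminant of the cubic: Δ = -1200
Δ < 0 ⇒ one real eigenvalue and a complex-conjugate pair: λ ≈ 0.2779 + 2.584i, 0.2779 - 2.584i, 0.4442
Has complex eigenvalues (not diagonalizable over ℝ).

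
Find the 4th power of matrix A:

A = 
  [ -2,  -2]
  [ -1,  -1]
A^4 = 
  [ 54,  54]
  [ 27,  27]

A² = A·A:
A²[1,1] = (-2)(-2) + (-2)(-1) = 6
A²[1,2] = (-2)(-2) + (-2)(-1) = 6
A²[2,1] = (-1)(-2) + (-1)(-1) = 3
A²[2,2] = (-1)(-2) + (-1)(-1) = 3
A² = 
  [  6,   6]
  [  3,   3]

A^3 = A^2·A:
A^3[1,1] = (6)(-2) + (6)(-1) = -18
A^3[1,2] = (6)(-2) + (6)(-1) = -18
A^3[2,1] = (3)(-2) + (3)(-1) = -9
A^3[2,2] = (3)(-2) + (3)(-1) = -9
A^3 = 
  [-18, -18]
  [ -9,  -9]

A^4 = A^3·A:
A^4[1,1] = (-18)(-2) + (-18)(-1) = 54
A^4[1,2] = (-18)(-2) + (-18)(-1) = 54
A^4[2,1] = (-9)(-2) + (-9)(-1) = 27
A^4[2,2] = (-9)(-2) + (-9)(-1) = 27
A^4 = 
  [ 54,  54]
  [ 27,  27]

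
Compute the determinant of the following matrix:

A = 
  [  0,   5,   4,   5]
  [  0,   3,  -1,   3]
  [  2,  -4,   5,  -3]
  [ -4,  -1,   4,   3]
Cofactor expansion along row 1: det(A) = a₁₁M₁₁ - a₁₂M₁₂ + a₁₃M₁₃ - a₁₄M₁₄

M₁₁ = det[[3, -1, 3]; [-4, 5, -3]; [-1, 4, 3]]
  = (3)·((5)(3) - (-3)(4)) - (-1)·((-4)(3) - (-3)(-1)) + (3)·((-4)(4) - (5)(-1))
  = (3)(27) - (-1)(-15) + (3)(-11)
  = 33
M₁₂ = det[[0, -1, 3]; [2, 5, -3]; [-4, 4, 3]]
  = (0)·((5)(3) - (-3)(4)) - (-1)·((2)(3) - (-3)(-4)) + (3)·((2)(4) - (5)(-4))
  = (0)(27) - (-1)(-6) + (3)(28)
  = 78
M₁₃ = det[[0, 3, 3]; [2, -4, -3]; [-4, -1, 3]]
  = (0)·((-4)(3) - (-3)(-1)) - (3)·((2)(3) - (-3)(-4)) + (3)·((2)(-1) - (-4)(-4))
  = (0)(-15) - (3)(-6) + (3)(-18)
  = -36
M₁₄ = det[[0, 3, -1]; [2, -4, 5]; [-4, -1, 4]]
  = (0)·((-4)(4) - (5)(-1)) - (3)·((2)(4) - (5)(-4)) + (-1)·((2)(-1) - (-4)(-4))
  = (0)(-11) - (3)(28) + (-1)(-18)
  = -66

det(A) = (0)(33) - (5)(78) + (4)(-36) - (5)(-66) = -204

det(A) = -204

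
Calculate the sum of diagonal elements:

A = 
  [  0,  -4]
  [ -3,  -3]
-3

tr(A) = 0 + -3 = -3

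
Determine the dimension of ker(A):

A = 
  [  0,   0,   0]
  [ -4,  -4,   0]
nullity(A) = 2

Row reduce:
Swap R1 ↔ R2
REF = 
  [ -4,  -4,   0]
  [  0,   0,   0]
Pivot columns: 1 → 1 pivot.
rank(A) = 1, so nullity(A) = 3 - 1 = 2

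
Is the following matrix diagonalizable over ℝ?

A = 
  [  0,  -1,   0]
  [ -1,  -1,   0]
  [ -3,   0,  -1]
Yes

Characteristic polynomial: det(λI - A) = λ³ + 2λ² - 1
Testing integer divisors of the constant term: p(-1) = 0, so (λ + 1) is a factor:
p(λ) = (λ + 1)(λ² + λ - 1)
λ² + λ - 1 = 0  ⇒  λ = (-1 ± √((1)² - 4·(-1)))/2 = (-1 ± √(5))/2
  = (-1 + √5)/2,  (-1 - √5)/2
Eigenvalues: -1, (-1 + √5)/2, (-1 - √5)/2  (≈ -1, 0.618, -1.618)
The two irrational eigenvalues are distinct (simple), so each has alg. mult. = geom. mult. = 1.
λ=-1: alg. mult. = 1, geom. mult. = 3 - rank(A - (-1)I) = 3 - 2 = 1
Sum of geometric multiplicities equals n, so A has n independent eigenvectors.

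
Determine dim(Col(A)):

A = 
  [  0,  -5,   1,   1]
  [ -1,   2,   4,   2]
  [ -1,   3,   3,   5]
Row reduce:
Swap R1 ↔ R2
R3 → R3 - (1)·R1
R3 → R3 + (1/5)·R2
REF = 
  [  -1,    2,    4,    2]
  [   0,   -5,    1,    1]
  [   0,    0, -4/5, 16/5]
Pivot columns: 1, 2, 3 → 3 pivots.
dim(Col(A)) = number of pivot columns = 3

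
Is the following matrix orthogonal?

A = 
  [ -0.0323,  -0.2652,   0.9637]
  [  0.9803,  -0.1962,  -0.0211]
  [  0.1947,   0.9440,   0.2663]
Yes

AᵀA = 
  [  0.9999,   0,   0]
  [  0,   1,   0]
  [  0,   0,   1.0001]
≈ I (equal to I up to the 4-dp rounding of the entries)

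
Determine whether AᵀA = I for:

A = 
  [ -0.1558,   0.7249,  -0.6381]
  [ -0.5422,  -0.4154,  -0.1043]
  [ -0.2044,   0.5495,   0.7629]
No

AᵀA = 
  [  0.3600,   0,   0]
  [  0,   1,   0]
  [  0,   0,   1.0001]
≠ I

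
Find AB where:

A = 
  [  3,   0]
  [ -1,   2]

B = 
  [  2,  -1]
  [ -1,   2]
A is 2×2 and B is 2×2, so AB is 2×2. Each entry is (row of A)·(column of B):
AB[1,1] = (3)(2) + (0)(-1) = 6
AB[1,2] = (3)(-1) + (0)(2) = -3
AB[2,1] = (-1)(2) + (2)(-1) = -4
AB[2,2] = (-1)(-1) + (2)(2) = 5

AB = 
  [  6,  -3]
  [ -4,   5]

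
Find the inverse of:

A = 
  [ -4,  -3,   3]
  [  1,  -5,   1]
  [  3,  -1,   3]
det(A) = (-4)·((-5)(3) - (1)(-1)) - (-3)·((1)(3) - (1)(3)) + (3)·((1)(-1) - (-5)(3))
  = (-4)(-14) - (-3)(0) + (3)(14)
  = 98
det(A) = 98 ≠ 0, so A is invertible.

Cofactors Cᵢⱼ = (-1)ⁱ⁺ʲ·Mᵢⱼ:
C = 
  [-14,   0,  14]
  [  6, -21, -13]
  [ 12,   7,  23]

adj(A) = Cᵀ:
adj(A) = 
  [-14,   6,  12]
  [  0, -21,   7]
  [ 14, -13,  23]

A⁻¹ = (1/98) · adj(A):
A⁻¹ = 
  [  -1/7,   3/49,   6/49]
  [     0,  -3/14,   1/14]
  [   1/7, -13/98,  23/98]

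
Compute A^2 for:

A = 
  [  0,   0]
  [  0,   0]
A² = A·A:
A²[1,1] = (0)(0) + (0)(0) = 0
A²[1,2] = (0)(0) + (0)(0) = 0
A²[2,1] = (0)(0) + (0)(0) = 0
A²[2,2] = (0)(0) + (0)(0) = 0
A² = 
  [  0,   0]
  [  0,   0]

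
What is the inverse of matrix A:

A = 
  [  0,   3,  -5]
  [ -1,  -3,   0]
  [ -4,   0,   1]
det(A) = (0)·((-3)(1) - (0)(0)) - (3)·((-1)(1) - (0)(-4)) + (-5)·((-1)(0) - (-3)(-4))
  = (0)(-3) - (3)(-1) + (-5)(-12)
  = 63
det(A) = 63 ≠ 0, so A is invertible.

Cofactors Cᵢⱼ = (-1)ⁱ⁺ʲ·Mᵢⱼ:
C = 
  [ -3,   1, -12]
  [ -3, -20, -12]
  [-15,   5,   3]

adj(A) = Cᵀ:
adj(A) = 
  [ -3,  -3, -15]
  [  1, -20,   5]
  [-12, -12,   3]

A⁻¹ = (1/63) · adj(A):
A⁻¹ = 
  [ -1/21,  -1/21,  -5/21]
  [  1/63, -20/63,   5/63]
  [ -4/21,  -4/21,   1/21]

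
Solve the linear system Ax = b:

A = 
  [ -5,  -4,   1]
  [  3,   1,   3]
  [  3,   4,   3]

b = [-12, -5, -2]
x = [1, 1, -3]

Row reduce the augmented matrix [A|b]:
R2 → R2 + (3/5)·R1
R3 → R3 + (3/5)·R1
R3 → R3 + (8/7)·R2
REF = 
  [    -5,     -4,      1,    -12]
  [     0,   -7/5,   18/5,  -61/5]
  [     0,      0,   54/7, -162/7]

Back-substitution:
x₃ = (-162/7) / (54/7) = -3
x₂ = (-61/5 - (18/5)(-3)) / (-7/5) = 1
x₁ = (-12 - (-4)(1) - (1)(-3)) / (-5) = 1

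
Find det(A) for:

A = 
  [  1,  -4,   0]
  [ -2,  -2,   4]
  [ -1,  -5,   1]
Cofactor expansion along row 1:
det(A) = (1)·((-2)(1) - (4)(-5)) - (-4)·((-2)(1) - (4)(-1)) + (0)·((-2)(-5) - (-2)(-1))
  = (1)(18) - (-4)(2) + (0)(8)
  = 26

det(A) = 26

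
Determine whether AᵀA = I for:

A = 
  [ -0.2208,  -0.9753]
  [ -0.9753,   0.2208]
Yes

AᵀA = 
  [  1,   0]
  [  0,   1]
≈ I (equal to I up to the 4-dp rounding of the entries)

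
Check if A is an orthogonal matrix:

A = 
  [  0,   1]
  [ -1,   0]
Yes

AᵀA = 
  [  1,   0]
  [  0,   1]
= I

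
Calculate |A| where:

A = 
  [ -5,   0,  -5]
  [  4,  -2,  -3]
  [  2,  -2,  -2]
30

Cofactor expansion along row 1:
det(A) = (-5)·((-2)(-2) - (-3)(-2)) - (0)·((4)(-2) - (-3)(2)) + (-5)·((4)(-2) - (-2)(2))
  = (-5)(-2) - (0)(-2) + (-5)(-4)
  = 30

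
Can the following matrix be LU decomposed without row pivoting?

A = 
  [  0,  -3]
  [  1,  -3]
No.
A[1,1] = 0 but A[2,1] = 1 ≠ 0. Any LU with L unit lower triangular has (LU)[1,1] = U[1,1] and (LU)[2,1] = L[2,1]·U[1,1]; matching A forces U[1,1] = 0, which then forces (LU)[2,1] = 0 ≠ 1. A row swap (pivoting) is required.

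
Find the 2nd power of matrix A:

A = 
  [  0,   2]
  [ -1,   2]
A² = A·A:
A²[1,1] = (0)(0) + (2)(-1) = -2
A²[1,2] = (0)(2) + (2)(2) = 4
A²[2,1] = (-1)(0) + (2)(-1) = -2
A²[2,2] = (-1)(2) + (2)(2) = 2
A² = 
  [ -2,   4]
  [ -2,   2]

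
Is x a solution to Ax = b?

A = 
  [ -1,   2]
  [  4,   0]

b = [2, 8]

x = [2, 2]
Yes

Ax = [2, 8] = b ✓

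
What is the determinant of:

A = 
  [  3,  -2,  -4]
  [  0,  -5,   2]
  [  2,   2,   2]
Cofactor expansion along row 1:
det(A) = (3)·((-5)(2) - (2)(2)) - (-2)·((0)(2) - (2)(2)) + (-4)·((0)(2) - (-5)(2))
  = (3)(-14) - (-2)(-4) + (-4)(10)
  = -90

det(A) = -90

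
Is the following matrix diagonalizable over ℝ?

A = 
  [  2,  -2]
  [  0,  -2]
Yes

tr(A) = 0, det(A) = -4
Characteristic polynomial: λ² - tr(A)λ + det(A) = λ² - 4
λ² - 4 = (λ + 2)(λ - 2)
Eigenvalues: 2, -2
λ=-2: alg. mult. = 1, geom. mult. = 2 - rank(A - (-2)I) = 2 - 1 = 1
λ=2: alg. mult. = 1, geom. mult. = 2 - rank(A - (2)I) = 2 - 1 = 1
Sum of geometric multiplicities equals n, so A has n independent eigenvectors.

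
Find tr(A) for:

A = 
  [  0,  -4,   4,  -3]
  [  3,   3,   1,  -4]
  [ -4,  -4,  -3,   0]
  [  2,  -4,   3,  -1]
-1

tr(A) = 0 + 3 + -3 + -1 = -1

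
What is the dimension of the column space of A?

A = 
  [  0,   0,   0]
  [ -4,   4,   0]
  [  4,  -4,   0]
dim(Col(A)) = 1

Row reduce:
Swap R1 ↔ R2
R3 → R3 + (1)·R1
REF = 
  [ -4,   4,   0]
  [  0,   0,   0]
  [  0,   0,   0]
Pivot columns: 1 → 1 pivot.
dim(Col(A)) = number of pivot columns = 1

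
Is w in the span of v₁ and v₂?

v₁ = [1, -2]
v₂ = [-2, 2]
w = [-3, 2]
Yes

Form the augmented matrix and row-reduce:
[v₁|v₂|w] = 
  [  1,  -2,  -3]
  [ -2,   2,   2]
R2 → R2 + (2)·R1
REF = 
  [  1,  -2,  -3]
  [  0,  -2,  -4]

No row of the form [0 0 | nonzero], so the system is consistent. Back-substitution gives c₁ = 1, c₂ = 2: w = (1)·v₁ + (2)·v₂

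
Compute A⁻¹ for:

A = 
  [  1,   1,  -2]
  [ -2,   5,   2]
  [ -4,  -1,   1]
det(A) = (1)·((5)(1) - (2)(-1)) - (1)·((-2)(1) - (2)(-4)) + (-2)·((-2)(-1) - (5)(-4))
  = (1)(7) - (1)(6) + (-2)(22)
  = -43
det(A) = -43 ≠ 0, so A is invertible.

Cofactors Cᵢⱼ = (-1)ⁱ⁺ʲ·Mᵢⱼ:
C = 
  [  7,  -6,  22]
  [  1,  -7,  -3]
  [ 12,   2,   7]

adj(A) = Cᵀ:
adj(A) = 
  [  7,   1,  12]
  [ -6,  -7,   2]
  [ 22,  -3,   7]

A⁻¹ = (-1/43) · adj(A):
A⁻¹ = 
  [ -7/43,  -1/43, -12/43]
  [  6/43,   7/43,  -2/43]
  [-22/43,   3/43,  -7/43]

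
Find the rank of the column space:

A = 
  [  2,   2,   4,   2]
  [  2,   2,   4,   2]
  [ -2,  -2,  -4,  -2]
dim(Col(A)) = 1

Row reduce:
R2 → R2 - (1)·R1
R3 → R3 + (1)·R1
REF = 
  [  2,   2,   4,   2]
  [  0,   0,   0,   0]
  [  0,   0,   0,   0]
Pivot columns: 1 → 1 pivot.
dim(Col(A)) = number of pivot columns = 1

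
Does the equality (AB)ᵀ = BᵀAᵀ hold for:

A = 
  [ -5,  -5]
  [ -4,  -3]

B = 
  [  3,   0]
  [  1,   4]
Yes

(AB)ᵀ = 
  [-20, -15]
  [-20, -12]

BᵀAᵀ = 
  [-20, -15]
  [-20, -12]

Both sides are equal — this is the standard identity (AB)ᵀ = BᵀAᵀ, which holds for all A, B.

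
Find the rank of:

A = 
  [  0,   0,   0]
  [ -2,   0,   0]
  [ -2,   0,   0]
rank(A) = 1

Row reduce:
Swap R1 ↔ R2
R3 → R3 - (1)·R1
REF = 
  [ -2,   0,   0]
  [  0,   0,   0]
  [  0,   0,   0]
Pivot columns: 1 → 1 pivot.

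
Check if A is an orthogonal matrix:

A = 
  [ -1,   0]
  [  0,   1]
Yes

AᵀA = 
  [  1,   0]
  [  0,   1]
= I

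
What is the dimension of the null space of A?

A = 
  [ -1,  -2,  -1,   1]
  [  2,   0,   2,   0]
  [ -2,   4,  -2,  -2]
nullity(A) = 2

Row reduce:
R2 → R2 + (2)·R1
R3 → R3 - (2)·R1
R3 → R3 + (2)·R2
REF = 
  [ -1,  -2,  -1,   1]
  [  0,  -4,   0,   2]
  [  0,   0,   0,   0]
Pivot columns: 1, 2 → 2 pivots.
rank(A) = 2, so nullity(A) = 4 - 2 = 2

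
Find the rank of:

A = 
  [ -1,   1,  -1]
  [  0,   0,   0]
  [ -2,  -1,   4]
Row reduce:
R3 → R3 - (2)·R1
Swap R2 ↔ R3
REF = 
  [ -1,   1,  -1]
  [  0,  -3,   6]
  [  0,   0,   0]
Pivot columns: 1, 2 → 2 pivots.

rank(A) = 2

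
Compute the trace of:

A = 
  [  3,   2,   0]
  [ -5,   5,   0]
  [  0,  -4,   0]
8

tr(A) = 3 + 5 + 0 = 8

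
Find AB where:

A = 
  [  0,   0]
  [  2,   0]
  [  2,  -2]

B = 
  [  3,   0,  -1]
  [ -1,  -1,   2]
AB = 
  [  0,   0,   0]
  [  6,   0,  -2]
  [  8,   2,  -6]

A is 3×2 and B is 2×3, so AB is 3×3. Each entry is (row of A)·(column of B):
AB[1,1] = (0)(3) + (0)(-1) = 0
AB[1,2] = (0)(0) + (0)(-1) = 0
AB[1,3] = (0)(-1) + (0)(2) = 0
AB[2,1] = (2)(3) + (0)(-1) = 6
AB[2,2] = (2)(0) + (0)(-1) = 0
AB[2,3] = (2)(-1) + (0)(2) = -2
AB[3,1] = (2)(3) + (-2)(-1) = 8
AB[3,2] = (2)(0) + (-2)(-1) = 2
AB[3,3] = (2)(-1) + (-2)(2) = -6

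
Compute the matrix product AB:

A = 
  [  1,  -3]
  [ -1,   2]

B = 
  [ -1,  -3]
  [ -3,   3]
A is 2×2 and B is 2×2, so AB is 2×2. Each entry is (row of A)·(column of B):
AB[1,1] = (1)(-1) + (-3)(-3) = 8
AB[1,2] = (1)(-3) + (-3)(3) = -12
AB[2,1] = (-1)(-1) + (2)(-3) = -5
AB[2,2] = (-1)(-3) + (2)(3) = 9

AB = 
  [  8, -12]
  [ -5,   9]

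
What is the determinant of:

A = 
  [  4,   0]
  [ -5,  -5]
-20

For a 2×2 matrix, det = ad - bc = (4)(-5) - (0)(-5) = -20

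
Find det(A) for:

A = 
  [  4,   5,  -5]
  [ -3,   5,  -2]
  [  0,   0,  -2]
Cofactor expansion along row 1:
det(A) = (4)·((5)(-2) - (-2)(0)) - (5)·((-3)(-2) - (-2)(0)) + (-5)·((-3)(0) - (5)(0))
  = (4)(-10) - (5)(6) + (-5)(0)
  = -70

det(A) = -70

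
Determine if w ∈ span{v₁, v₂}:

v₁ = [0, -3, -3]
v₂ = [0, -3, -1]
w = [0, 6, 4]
Yes

Form the augmented matrix and row-reduce:
[v₁|v₂|w] = 
  [  0,   0,   0]
  [ -3,  -3,   6]
  [ -3,  -1,   4]
Swap R1 ↔ R2
R3 → R3 - (1)·R1
Swap R2 ↔ R3
REF = 
  [ -3,  -3,   6]
  [  0,   2,  -2]
  [  0,   0,   0]

No row of the form [0 0 | nonzero], so the system is consistent. Back-substitution gives c₁ = -1, c₂ = -1: w = (-1)·v₁ + (-1)·v₂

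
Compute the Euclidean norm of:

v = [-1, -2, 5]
5.477

||v||₂ = √((-1)² + (-2)² + (5)²) = √30 = 5.477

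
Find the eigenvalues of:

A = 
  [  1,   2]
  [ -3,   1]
λ = 1 + i√6, 1 - i√6  (≈ 1 + 2.449i, 1 - 2.449i)

tr(A) = 2, det(A) = 7
Characteristic polynomial: λ² - tr(A)λ + det(A) = λ² - 2λ + 7
λ² - 2λ + 7 = 0  ⇒  λ = (2 ± √((-2)² - 4·(7)))/2 = (2 ± √(-24))/2
  = 1 + i√6,  1 - i√6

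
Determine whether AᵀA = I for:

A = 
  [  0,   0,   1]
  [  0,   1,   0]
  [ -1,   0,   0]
Yes

AᵀA = 
  [  1,   0,   0]
  [  0,   1,   0]
  [  0,   0,   1]
= I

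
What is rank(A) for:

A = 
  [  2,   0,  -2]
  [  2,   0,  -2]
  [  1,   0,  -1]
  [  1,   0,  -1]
rank(A) = 1

Row reduce:
R2 → R2 - (1)·R1
R3 → R3 - (1/2)·R1
R4 → R4 - (1/2)·R1
REF = 
  [  2,   0,  -2]
  [  0,   0,   0]
  [  0,   0,   0]
  [  0,   0,   0]
Pivot columns: 1 → 1 pivot.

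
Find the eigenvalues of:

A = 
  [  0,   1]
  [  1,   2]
tr(A) = 2, det(A) = -1
Characteristic polynomial: λ² - tr(A)λ + det(A) = λ² - 2λ - 1
λ² - 2λ - 1 = 0  ⇒  λ = (2 ± √((-2)² - 4·(-1)))/2 = (2 ± √(8))/2
  = 1 + √2,  1 - √2

λ = 1 + √2, 1 - √2  (≈ 2.414, -0.4142)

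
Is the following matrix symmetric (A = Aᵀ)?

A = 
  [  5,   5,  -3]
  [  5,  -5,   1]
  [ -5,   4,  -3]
No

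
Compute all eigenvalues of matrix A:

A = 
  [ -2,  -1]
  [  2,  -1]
tr(A) = -3, det(A) = 4
Characteristic polynomial: λ² - tr(A)λ + det(A) = λ² + 3λ + 4
λ² + 3λ + 4 = 0  ⇒  λ = (-3 ± √((3)² - 4·(4)))/2 = (-3 ± √(-7))/2
  = (-3 + i√7)/2,  (-3 - i√7)/2

λ = (-3 + i√7)/2, (-3 - i√7)/2  (≈ -1.5 + 1.323i, -1.5 - 1.323i)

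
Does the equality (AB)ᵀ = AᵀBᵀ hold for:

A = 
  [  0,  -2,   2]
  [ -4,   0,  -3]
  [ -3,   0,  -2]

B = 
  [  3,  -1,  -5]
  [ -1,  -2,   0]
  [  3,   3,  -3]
No

(AB)ᵀ = 
  [  8, -21, -15]
  [ 10,  -5,  -3]
  [ -6,  29,  21]

AᵀBᵀ = 
  [ 19,   8,  -3]
  [ -6,   2,  -6]
  [ 19,   4,   3]

The two matrices differ, so (AB)ᵀ ≠ AᵀBᵀ in general. The correct identity is (AB)ᵀ = BᵀAᵀ.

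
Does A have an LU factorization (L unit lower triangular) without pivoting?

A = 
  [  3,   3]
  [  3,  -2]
Yes.
A[1,1] = 3 ≠ 0, so Gaussian elimination proceeds without a row swap: multiplier ℓ₂₁ = (3)/(3) = 1, and U[2,2] = -2 - (1)(3) = -5.
L = 
  [  1,   0]
  [  1,   1]
U = 
  [  3,   3]
  [  0,  -5]
Check row 2 of LU: [(1)(3), (1)(3) + (-5)] = [3, -2] = row 2 of A ✓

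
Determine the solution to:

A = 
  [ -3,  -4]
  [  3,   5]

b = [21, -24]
x = [-3, -3]

Row reduce the augmented matrix [A|b]:
R2 → R2 + (1)·R1
REF = 
  [ -3,  -4,  21]
  [  0,   1,  -3]

Back-substitution:
x₂ = (-3) / 1 = -3
x₁ = (21 - (-4)(-3)) / (-3) = -3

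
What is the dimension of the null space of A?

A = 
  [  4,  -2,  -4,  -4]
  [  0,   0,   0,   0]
nullity(A) = 3

Row reduce:
(no row operations needed)
REF = 
  [  4,  -2,  -4,  -4]
  [  0,   0,   0,   0]
Pivot columns: 1 → 1 pivot.
rank(A) = 1, so nullity(A) = 4 - 1 = 3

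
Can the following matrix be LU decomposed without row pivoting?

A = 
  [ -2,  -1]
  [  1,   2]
Yes.
A[1,1] = -2 ≠ 0, so Gaussian elimination proceeds without a row swap: multiplier ℓ₂₁ = (1)/(-2) = -1/2, and U[2,2] = 2 - (-1/2)(-1) = 3/2.
L = 
  [   1,    0]
  [-1/2,    1]
U = 
  [ -2,  -1]
  [  0, 3/2]
Check row 2 of LU: [(-1/2)(-2), (-1/2)(-1) + (3/2)] = [1, 2] = row 2 of A ✓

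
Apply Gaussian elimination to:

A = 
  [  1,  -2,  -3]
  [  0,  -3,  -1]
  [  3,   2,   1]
Row operations:
R3 → R3 - (3)·R1
R3 → R3 + (8/3)·R2

Resulting echelon form:
REF = 
  [   1,   -2,   -3]
  [   0,   -3,   -1]
  [   0,    0, 22/3]

Rank = 3 (number of non-zero pivot rows).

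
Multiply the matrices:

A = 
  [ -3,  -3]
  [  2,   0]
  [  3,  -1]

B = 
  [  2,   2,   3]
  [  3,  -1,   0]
AB = 
  [-15,  -3,  -9]
  [  4,   4,   6]
  [  3,   7,   9]

A is 3×2 and B is 2×3, so AB is 3×3. Each entry is (row of A)·(column of B):
AB[1,1] = (-3)(2) + (-3)(3) = -15
AB[1,2] = (-3)(2) + (-3)(-1) = -3
AB[1,3] = (-3)(3) + (-3)(0) = -9
AB[2,1] = (2)(2) + (0)(3) = 4
AB[2,2] = (2)(2) + (0)(-1) = 4
AB[2,3] = (2)(3) + (0)(0) = 6
AB[3,1] = (3)(2) + (-1)(3) = 3
AB[3,2] = (3)(2) + (-1)(-1) = 7
AB[3,3] = (3)(3) + (-1)(0) = 9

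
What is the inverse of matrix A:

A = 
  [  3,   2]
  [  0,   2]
det(A) = (3)(2) - (2)(0) = 6
For a 2×2 matrix, A⁻¹ = (1/det(A)) · [[d, -b], [-c, a]]
    = (1/6) · [[2, -2], [0, 3]]

A⁻¹ = 
  [ 1/3, -1/3]
  [   0,  1/2]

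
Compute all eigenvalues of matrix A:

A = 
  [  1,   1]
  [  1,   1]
λ = 2, 0

tr(A) = 2, det(A) = 0
Characteristic polynomial: λ² - tr(A)λ + det(A) = λ² - 2λ
λ² - 2λ = λ(λ - 2)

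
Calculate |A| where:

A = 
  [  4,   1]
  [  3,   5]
17

For a 2×2 matrix, det = ad - bc = (4)(5) - (1)(3) = 17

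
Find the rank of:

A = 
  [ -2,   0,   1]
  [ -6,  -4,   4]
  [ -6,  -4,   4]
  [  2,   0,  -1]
rank(A) = 2

Row reduce:
R2 → R2 - (3)·R1
R3 → R3 - (3)·R1
R4 → R4 + (1)·R1
R3 → R3 - (1)·R2
REF = 
  [ -2,   0,   1]
  [  0,  -4,   1]
  [  0,   0,   0]
  [  0,   0,   0]
Pivot columns: 1, 2 → 2 pivots.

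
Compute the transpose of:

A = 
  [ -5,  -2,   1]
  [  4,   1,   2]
Aᵀ = 
  [ -5,   4]
  [ -2,   1]
  [  1,   2]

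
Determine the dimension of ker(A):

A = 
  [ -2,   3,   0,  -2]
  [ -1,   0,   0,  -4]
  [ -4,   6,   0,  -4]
nullity(A) = 2

Row reduce:
R2 → R2 - (1/2)·R1
R3 → R3 - (2)·R1
REF = 
  [  -2,    3,    0,   -2]
  [   0, -3/2,    0,   -3]
  [   0,    0,    0,    0]
Pivot columns: 1, 2 → 2 pivots.
rank(A) = 2, so nullity(A) = 4 - 2 = 2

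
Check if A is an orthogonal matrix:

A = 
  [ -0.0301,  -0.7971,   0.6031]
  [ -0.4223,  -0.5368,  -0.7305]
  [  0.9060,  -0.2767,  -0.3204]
Yes

AᵀA = 
  [  1.0001,   0,   0.0001]
  [  0,   1.0001,   0.0001]
  [  0.0001,   0.0001,   1]
≈ I (equal to I up to the 4-dp rounding of the entries)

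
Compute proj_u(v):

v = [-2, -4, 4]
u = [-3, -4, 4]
proj_u(v) = [-114/41, -152/41, 152/41]

v·u = (-2)(-3) + (-4)(-4) + (4)(4) = 38
u·u = (-3)² + (-4)² + (4)² = 41
proj_u(v) = (v·u / u·u) × u = (38/41) × u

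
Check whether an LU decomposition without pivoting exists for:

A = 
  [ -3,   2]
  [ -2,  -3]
Yes.
A[1,1] = -3 ≠ 0, so Gaussian elimination proceeds without a row swap: multiplier ℓ₂₁ = (-2)/(-3) = 2/3, and U[2,2] = -3 - (2/3)(2) = -13/3.
L = 
  [  1,   0]
  [2/3,   1]
U = 
  [   -3,     2]
  [    0, -13/3]
Check row 2 of LU: [(2/3)(-3), (2/3)(2) + (-13/3)] = [-2, -3] = row 2 of A ✓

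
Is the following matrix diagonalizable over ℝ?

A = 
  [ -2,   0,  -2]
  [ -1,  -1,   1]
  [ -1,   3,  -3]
Yes

Characteristic polynomial: det(λI - A) = λ³ + 6λ² + 6λ - 8
Testing integer divisors of the constant term: p(-4) = 0, so (λ + 4) is a factor:
p(λ) = (λ + 4)(λ² + 2λ - 2)
λ² + 2λ - 2 = 0  ⇒  λ = (-2 ± √((2)² - 4·(-2)))/2 = (-2 ± √(12))/2
  = -1 + √3,  -1 - √3
Eigenvalues: -4, -1 + √3, -1 - √3  (≈ -4, 0.7321, -2.732)
The two irrational eigenvalues are distinct (simple), so each has alg. mult. = geom. mult. = 1.
λ=-4: alg. mult. = 1, geom. mult. = 3 - rank(A - (-4)I) = 3 - 2 = 1
Sum of geometric multiplicities equals n, so A has n independent eigenvectors.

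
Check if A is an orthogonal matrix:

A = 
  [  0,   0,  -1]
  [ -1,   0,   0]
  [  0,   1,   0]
Yes

AᵀA = 
  [  1,   0,   0]
  [  0,   1,   0]
  [  0,   0,   1]
= I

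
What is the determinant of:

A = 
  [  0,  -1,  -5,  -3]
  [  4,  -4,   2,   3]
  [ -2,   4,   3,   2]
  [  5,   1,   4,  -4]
Cofactor expansion along row 1: det(A) = a₁₁M₁₁ - a₁₂M₁₂ + a₁₃M₁₃ - a₁₄M₁₄

M₁₁ = det[[-4, 2, 3]; [4, 3, 2]; [1, 4, -4]]
  = (-4)·((3)(-4) - (2)(4)) - (2)·((4)(-4) - (2)(1)) + (3)·((4)(4) - (3)(1))
  = (-4)(-20) - (2)(-18) + (3)(13)
  = 155
M₁₂ = det[[4, 2, 3]; [-2, 3, 2]; [5, 4, -4]]
  = (4)·((3)(-4) - (2)(4)) - (2)·((-2)(-4) - (2)(5)) + (3)·((-2)(4) - (3)(5))
  = (4)(-20) - (2)(-2) + (3)(-23)
  = -145
M₁₃ = det[[4, -4, 3]; [-2, 4, 2]; [5, 1, -4]]
  = (4)·((4)(-4) - (2)(1)) - (-4)·((-2)(-4) - (2)(5)) + (3)·((-2)(1) - (4)(5))
  = (4)(-18) - (-4)(-2) + (3)(-22)
  = -146
M₁₄ = det[[4, -4, 2]; [-2, 4, 3]; [5, 1, 4]]
  = (4)·((4)(4) - (3)(1)) - (-4)·((-2)(4) - (3)(5)) + (2)·((-2)(1) - (4)(5))
  = (4)(13) - (-4)(-23) + (2)(-22)
  = -84

det(A) = (0)(155) - (-1)(-145) + (-5)(-146) - (-3)(-84) = 333

det(A) = 333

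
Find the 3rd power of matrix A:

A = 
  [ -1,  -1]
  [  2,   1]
A^3 = 
  [  1,   1]
  [ -2,  -1]

A² = A·A:
A²[1,1] = (-1)(-1) + (-1)(2) = -1
A²[1,2] = (-1)(-1) + (-1)(1) = 0
A²[2,1] = (2)(-1) + (1)(2) = 0
A²[2,2] = (2)(-1) + (1)(1) = -1
A² = 
  [ -1,   0]
  [  0,  -1]

A^3 = A^2·A:
A^3[1,1] = (-1)(-1) + (0)(2) = 1
A^3[1,2] = (-1)(-1) + (0)(1) = 1
A^3[2,1] = (0)(-1) + (-1)(2) = -2
A^3[2,2] = (0)(-1) + (-1)(1) = -1
A^3 = 
  [  1,   1]
  [ -2,  -1]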